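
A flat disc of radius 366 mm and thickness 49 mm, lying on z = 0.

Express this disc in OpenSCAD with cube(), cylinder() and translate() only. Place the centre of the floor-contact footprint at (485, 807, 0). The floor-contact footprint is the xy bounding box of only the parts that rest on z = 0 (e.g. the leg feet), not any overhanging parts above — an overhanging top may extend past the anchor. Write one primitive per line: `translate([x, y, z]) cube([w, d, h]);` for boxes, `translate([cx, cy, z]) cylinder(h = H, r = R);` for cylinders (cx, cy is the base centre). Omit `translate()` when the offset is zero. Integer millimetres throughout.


translate([485, 807, 0]) cylinder(h = 49, r = 366);


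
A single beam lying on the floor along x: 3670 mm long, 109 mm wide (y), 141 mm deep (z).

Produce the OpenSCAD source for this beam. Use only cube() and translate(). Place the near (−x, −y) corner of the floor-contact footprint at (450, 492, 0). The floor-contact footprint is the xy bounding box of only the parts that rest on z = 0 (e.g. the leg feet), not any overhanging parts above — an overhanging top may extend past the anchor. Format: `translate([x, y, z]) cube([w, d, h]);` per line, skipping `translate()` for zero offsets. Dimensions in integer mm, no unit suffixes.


translate([450, 492, 0]) cube([3670, 109, 141]);


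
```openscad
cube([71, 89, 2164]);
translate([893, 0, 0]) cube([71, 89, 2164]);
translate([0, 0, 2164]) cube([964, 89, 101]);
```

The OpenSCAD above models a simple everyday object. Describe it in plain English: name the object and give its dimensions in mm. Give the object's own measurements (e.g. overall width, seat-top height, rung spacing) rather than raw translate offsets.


A door frame. The clear opening is 822 mm wide and 2164 mm high. Two 71 mm wide jambs, 89 mm deep, stand either side of the opening from the floor to the top of the opening. A 101 mm thick head sits across the top of both jambs, spanning the full outside width of the frame.


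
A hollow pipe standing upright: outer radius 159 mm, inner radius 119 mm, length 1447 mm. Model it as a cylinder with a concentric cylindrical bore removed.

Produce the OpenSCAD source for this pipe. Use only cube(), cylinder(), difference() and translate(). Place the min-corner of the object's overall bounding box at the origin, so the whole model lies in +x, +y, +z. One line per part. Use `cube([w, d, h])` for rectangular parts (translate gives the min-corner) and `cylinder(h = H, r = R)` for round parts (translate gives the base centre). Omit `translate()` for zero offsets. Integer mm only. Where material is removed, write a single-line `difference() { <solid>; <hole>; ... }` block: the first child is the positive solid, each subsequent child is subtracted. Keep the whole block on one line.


difference() { translate([159, 159, 0]) cylinder(h = 1447, r = 159); translate([159, 159, 0]) cylinder(h = 1447, r = 119); }


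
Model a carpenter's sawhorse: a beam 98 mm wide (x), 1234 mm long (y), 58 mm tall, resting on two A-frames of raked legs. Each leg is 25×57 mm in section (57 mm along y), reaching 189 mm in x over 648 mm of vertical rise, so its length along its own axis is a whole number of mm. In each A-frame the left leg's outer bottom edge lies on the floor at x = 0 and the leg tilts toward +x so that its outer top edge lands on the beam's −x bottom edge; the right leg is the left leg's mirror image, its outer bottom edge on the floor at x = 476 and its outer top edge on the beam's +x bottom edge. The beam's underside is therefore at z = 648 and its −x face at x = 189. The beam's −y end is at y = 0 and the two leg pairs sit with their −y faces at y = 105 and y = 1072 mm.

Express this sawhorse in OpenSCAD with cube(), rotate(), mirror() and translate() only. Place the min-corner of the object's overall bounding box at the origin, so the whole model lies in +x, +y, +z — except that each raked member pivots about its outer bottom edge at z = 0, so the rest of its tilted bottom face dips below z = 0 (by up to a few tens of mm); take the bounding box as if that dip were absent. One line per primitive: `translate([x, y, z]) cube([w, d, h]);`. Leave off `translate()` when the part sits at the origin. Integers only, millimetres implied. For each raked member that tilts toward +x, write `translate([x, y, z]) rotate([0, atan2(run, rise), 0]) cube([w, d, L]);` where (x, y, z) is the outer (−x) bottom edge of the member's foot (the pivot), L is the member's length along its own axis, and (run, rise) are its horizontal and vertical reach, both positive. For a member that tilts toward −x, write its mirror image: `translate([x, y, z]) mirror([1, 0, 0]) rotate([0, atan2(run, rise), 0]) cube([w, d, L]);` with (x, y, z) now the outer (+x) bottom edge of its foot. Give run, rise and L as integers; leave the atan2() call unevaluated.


translate([189, 0, 648]) cube([98, 1234, 58]);
translate([0, 105, 0]) rotate([0, atan2(189, 648), 0]) cube([25, 57, 675]);
translate([476, 105, 0]) mirror([1, 0, 0]) rotate([0, atan2(189, 648), 0]) cube([25, 57, 675]);
translate([0, 1072, 0]) rotate([0, atan2(189, 648), 0]) cube([25, 57, 675]);
translate([476, 1072, 0]) mirror([1, 0, 0]) rotate([0, atan2(189, 648), 0]) cube([25, 57, 675]);


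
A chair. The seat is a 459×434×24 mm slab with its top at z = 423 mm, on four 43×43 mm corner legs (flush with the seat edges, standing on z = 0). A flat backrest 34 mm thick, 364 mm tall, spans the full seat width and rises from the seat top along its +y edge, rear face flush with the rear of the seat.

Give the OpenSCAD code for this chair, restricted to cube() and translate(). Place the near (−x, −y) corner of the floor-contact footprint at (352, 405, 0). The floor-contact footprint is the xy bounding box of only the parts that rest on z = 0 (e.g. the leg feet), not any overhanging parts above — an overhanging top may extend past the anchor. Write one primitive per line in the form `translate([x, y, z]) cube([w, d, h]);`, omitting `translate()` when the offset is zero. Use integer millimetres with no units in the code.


// leg_h = 423 - 24 = 399
translate([352, 405, 399]) cube([459, 434, 24]);
translate([352, 405, 0]) cube([43, 43, 399]);
translate([768, 405, 0]) cube([43, 43, 399]);
translate([352, 796, 0]) cube([43, 43, 399]);
translate([768, 796, 0]) cube([43, 43, 399]);
translate([352, 805, 423]) cube([459, 34, 364]);


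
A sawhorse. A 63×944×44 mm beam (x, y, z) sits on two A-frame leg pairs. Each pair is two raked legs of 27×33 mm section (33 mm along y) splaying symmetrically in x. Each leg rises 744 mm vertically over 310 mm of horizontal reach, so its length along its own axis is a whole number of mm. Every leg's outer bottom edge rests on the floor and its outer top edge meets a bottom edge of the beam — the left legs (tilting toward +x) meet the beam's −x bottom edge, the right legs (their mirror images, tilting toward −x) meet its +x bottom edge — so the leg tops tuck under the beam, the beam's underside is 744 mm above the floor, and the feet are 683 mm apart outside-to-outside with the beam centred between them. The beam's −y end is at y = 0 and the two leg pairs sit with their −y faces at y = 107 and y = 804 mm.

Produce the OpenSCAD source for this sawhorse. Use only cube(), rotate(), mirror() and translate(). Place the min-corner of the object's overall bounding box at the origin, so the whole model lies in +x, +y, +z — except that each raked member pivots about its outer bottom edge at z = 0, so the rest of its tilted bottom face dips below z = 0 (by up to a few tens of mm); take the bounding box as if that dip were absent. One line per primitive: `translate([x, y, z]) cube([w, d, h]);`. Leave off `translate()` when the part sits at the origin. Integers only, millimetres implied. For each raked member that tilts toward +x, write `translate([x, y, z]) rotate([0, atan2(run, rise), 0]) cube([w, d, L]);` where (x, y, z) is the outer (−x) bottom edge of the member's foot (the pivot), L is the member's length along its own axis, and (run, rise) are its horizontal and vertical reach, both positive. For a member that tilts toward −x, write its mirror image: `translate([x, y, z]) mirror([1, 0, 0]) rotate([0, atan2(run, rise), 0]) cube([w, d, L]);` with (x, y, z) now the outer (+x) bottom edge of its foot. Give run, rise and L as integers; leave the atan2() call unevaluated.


translate([310, 0, 744]) cube([63, 944, 44]);
translate([0, 107, 0]) rotate([0, atan2(310, 744), 0]) cube([27, 33, 806]);
translate([683, 107, 0]) mirror([1, 0, 0]) rotate([0, atan2(310, 744), 0]) cube([27, 33, 806]);
translate([0, 804, 0]) rotate([0, atan2(310, 744), 0]) cube([27, 33, 806]);
translate([683, 804, 0]) mirror([1, 0, 0]) rotate([0, atan2(310, 744), 0]) cube([27, 33, 806]);


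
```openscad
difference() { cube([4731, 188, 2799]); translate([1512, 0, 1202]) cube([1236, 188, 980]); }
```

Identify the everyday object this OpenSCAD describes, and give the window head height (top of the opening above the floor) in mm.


A wall with a window opening. The window head height is 2182 mm.

A wall with a rectangular opening subtracted — a window. Sill at z = 1202, opening 980 mm tall, so the head is at 1202 + 980 = 2182 mm.


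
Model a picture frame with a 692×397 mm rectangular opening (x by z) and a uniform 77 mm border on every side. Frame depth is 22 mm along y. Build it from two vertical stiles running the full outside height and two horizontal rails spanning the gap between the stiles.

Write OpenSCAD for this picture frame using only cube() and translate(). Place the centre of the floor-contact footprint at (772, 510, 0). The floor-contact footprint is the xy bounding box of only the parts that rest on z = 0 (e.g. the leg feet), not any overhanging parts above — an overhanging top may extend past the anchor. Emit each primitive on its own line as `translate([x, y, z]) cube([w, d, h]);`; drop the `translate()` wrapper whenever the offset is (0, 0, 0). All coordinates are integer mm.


translate([349, 499, 0]) cube([77, 22, 551]);
translate([1118, 499, 0]) cube([77, 22, 551]);
translate([426, 499, 0]) cube([692, 22, 77]);
translate([426, 499, 474]) cube([692, 22, 77]);


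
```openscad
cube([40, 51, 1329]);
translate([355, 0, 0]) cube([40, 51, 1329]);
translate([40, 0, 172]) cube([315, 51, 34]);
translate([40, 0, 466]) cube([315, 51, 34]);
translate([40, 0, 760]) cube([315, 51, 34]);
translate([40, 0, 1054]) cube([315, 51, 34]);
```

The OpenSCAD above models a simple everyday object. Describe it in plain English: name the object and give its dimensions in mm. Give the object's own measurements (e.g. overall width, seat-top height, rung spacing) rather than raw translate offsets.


A straight ladder. Two 40×51 mm vertical rails, 1329 mm tall, stand 395 mm apart (outside-to-outside) with their front faces coplanar on the −y side. 4 rungs, each 51 mm deep and 34 mm tall, span between the inner faces of the rails, front faces flush with the rails. The lowest rung's underside is at z = 172 mm and rungs are spaced 294 mm apart (underside to underside).


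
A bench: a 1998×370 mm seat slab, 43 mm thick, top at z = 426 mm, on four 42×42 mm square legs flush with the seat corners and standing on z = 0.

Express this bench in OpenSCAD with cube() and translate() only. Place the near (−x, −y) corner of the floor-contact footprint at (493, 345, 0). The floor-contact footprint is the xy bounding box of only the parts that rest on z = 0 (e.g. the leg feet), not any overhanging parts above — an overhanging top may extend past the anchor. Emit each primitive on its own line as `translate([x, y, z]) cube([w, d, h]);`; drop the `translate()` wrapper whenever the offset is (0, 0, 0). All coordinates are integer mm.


translate([493, 345, 383]) cube([1998, 370, 43]);
translate([493, 345, 0]) cube([42, 42, 383]);
translate([493, 673, 0]) cube([42, 42, 383]);
translate([2449, 345, 0]) cube([42, 42, 383]);
translate([2449, 673, 0]) cube([42, 42, 383]);


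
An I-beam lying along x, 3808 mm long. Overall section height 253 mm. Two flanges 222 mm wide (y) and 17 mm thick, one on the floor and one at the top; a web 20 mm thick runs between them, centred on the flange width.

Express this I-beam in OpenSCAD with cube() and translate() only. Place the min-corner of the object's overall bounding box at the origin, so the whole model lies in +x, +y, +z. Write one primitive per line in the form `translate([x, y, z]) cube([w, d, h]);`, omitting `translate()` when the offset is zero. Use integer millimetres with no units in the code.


cube([3808, 222, 17]);
translate([0, 101, 17]) cube([3808, 20, 219]);
translate([0, 0, 236]) cube([3808, 222, 17]);


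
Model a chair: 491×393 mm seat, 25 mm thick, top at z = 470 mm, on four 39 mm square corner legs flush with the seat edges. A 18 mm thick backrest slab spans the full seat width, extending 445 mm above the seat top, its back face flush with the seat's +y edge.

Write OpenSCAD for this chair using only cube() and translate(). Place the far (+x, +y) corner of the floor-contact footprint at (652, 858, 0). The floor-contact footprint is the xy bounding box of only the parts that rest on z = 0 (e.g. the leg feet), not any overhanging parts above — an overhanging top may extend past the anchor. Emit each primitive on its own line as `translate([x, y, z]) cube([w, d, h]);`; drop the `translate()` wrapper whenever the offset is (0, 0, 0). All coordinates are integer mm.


translate([161, 465, 445]) cube([491, 393, 25]);
translate([161, 465, 0]) cube([39, 39, 445]);
translate([613, 465, 0]) cube([39, 39, 445]);
translate([161, 819, 0]) cube([39, 39, 445]);
translate([613, 819, 0]) cube([39, 39, 445]);
translate([161, 840, 470]) cube([491, 18, 445]);


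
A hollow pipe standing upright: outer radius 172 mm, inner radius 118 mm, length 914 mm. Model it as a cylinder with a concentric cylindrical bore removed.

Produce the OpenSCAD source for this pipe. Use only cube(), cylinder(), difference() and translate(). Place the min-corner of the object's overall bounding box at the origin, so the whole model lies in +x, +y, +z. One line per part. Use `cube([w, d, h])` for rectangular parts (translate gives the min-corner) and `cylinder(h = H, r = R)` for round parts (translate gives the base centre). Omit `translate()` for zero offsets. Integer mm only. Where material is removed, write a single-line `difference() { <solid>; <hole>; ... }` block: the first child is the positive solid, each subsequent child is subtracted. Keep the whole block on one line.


difference() { translate([172, 172, 0]) cylinder(h = 914, r = 172); translate([172, 172, 0]) cylinder(h = 914, r = 118); }


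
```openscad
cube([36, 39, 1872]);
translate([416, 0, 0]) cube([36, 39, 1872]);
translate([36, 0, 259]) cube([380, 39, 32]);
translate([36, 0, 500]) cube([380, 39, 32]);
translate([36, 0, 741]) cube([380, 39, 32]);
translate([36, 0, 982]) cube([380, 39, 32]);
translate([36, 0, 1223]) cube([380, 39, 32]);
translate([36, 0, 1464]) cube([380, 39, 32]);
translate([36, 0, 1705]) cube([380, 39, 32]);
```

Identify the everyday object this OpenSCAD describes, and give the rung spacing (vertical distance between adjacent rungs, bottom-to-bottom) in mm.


A ladder. The rung spacing is 241 mm.

Two tall 36×39 posts with 7 short bars between them — a ladder. Adjacent rungs sit at z = 259 and z = 500, so the spacing is 500 − 259 = 241 mm.


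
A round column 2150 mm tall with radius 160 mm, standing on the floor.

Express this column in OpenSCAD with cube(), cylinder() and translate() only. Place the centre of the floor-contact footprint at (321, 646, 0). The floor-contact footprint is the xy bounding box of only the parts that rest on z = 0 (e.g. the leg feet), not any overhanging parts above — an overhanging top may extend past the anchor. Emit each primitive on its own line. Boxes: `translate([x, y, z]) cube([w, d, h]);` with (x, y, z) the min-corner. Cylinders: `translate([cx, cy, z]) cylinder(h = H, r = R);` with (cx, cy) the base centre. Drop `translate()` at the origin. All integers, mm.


translate([321, 646, 0]) cylinder(h = 2150, r = 160);


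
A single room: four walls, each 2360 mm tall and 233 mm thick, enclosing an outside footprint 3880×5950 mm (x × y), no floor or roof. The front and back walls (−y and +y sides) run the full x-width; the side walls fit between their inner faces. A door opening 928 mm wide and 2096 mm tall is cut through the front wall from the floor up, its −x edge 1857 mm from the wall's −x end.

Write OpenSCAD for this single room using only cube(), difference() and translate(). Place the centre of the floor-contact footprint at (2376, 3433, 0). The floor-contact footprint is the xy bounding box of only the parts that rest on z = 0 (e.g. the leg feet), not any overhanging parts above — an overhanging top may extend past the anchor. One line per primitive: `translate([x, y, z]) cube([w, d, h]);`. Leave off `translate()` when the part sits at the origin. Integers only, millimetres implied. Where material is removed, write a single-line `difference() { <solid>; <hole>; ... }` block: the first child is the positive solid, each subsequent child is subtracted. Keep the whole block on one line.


difference() { translate([436, 458, 0]) cube([3880, 233, 2360]); translate([2293, 458, 0]) cube([928, 233, 2096]); }
translate([436, 6175, 0]) cube([3880, 233, 2360]);
translate([436, 691, 0]) cube([233, 5484, 2360]);
translate([4083, 691, 0]) cube([233, 5484, 2360]);


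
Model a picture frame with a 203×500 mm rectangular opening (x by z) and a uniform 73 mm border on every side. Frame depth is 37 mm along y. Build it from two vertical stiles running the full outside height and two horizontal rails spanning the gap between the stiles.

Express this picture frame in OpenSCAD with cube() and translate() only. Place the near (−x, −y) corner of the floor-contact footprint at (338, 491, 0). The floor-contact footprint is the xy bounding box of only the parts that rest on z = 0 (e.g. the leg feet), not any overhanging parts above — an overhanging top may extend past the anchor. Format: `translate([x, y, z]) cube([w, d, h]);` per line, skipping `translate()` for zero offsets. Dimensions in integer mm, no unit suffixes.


translate([338, 491, 0]) cube([73, 37, 646]);
translate([614, 491, 0]) cube([73, 37, 646]);
translate([411, 491, 0]) cube([203, 37, 73]);
translate([411, 491, 573]) cube([203, 37, 73]);


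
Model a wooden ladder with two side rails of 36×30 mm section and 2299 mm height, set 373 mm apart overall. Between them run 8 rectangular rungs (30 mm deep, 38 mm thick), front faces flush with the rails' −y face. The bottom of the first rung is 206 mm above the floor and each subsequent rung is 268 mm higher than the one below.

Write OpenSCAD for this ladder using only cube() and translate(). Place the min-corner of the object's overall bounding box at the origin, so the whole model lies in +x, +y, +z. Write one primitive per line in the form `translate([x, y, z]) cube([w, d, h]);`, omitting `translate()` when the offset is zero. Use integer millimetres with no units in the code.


cube([36, 30, 2299]);
translate([337, 0, 0]) cube([36, 30, 2299]);
translate([36, 0, 206]) cube([301, 30, 38]);
translate([36, 0, 474]) cube([301, 30, 38]);
translate([36, 0, 742]) cube([301, 30, 38]);
translate([36, 0, 1010]) cube([301, 30, 38]);
translate([36, 0, 1278]) cube([301, 30, 38]);
translate([36, 0, 1546]) cube([301, 30, 38]);
translate([36, 0, 1814]) cube([301, 30, 38]);
translate([36, 0, 2082]) cube([301, 30, 38]);


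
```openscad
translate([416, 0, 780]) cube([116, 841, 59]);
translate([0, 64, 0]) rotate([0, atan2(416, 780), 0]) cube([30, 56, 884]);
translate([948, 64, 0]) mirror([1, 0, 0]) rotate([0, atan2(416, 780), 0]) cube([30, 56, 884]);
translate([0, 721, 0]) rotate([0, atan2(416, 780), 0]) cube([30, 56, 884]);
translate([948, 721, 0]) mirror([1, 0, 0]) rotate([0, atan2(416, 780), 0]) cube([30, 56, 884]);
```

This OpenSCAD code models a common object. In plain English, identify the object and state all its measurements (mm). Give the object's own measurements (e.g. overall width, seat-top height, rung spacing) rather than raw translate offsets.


A sawhorse. A 116×841×59 mm beam (x, y, z) sits on two A-frame leg pairs. Each pair is two raked legs of 30×56 mm section (56 mm along y) splaying symmetrically in x. Each leg rises 780 mm vertically over 416 mm of horizontal reach and is 884 mm long along its own axis. Every leg's outer bottom edge rests on the floor and its outer top edge meets a bottom edge of the beam — the left legs (tilting toward +x) meet the beam's −x bottom edge, the right legs (their mirror images, tilting toward −x) meet its +x bottom edge — so the leg tops tuck under the beam, the beam's underside is 780 mm above the floor, and the feet are 948 mm apart outside-to-outside with the beam centred between them. The two leg pairs are set in 64 mm from either end of the beam.


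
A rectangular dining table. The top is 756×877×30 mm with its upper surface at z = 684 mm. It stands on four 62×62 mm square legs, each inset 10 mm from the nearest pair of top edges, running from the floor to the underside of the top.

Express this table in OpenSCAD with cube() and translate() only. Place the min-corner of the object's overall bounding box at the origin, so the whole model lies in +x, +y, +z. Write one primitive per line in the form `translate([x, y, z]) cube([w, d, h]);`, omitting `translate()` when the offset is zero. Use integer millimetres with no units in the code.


translate([0, 0, 654]) cube([756, 877, 30]);
translate([10, 10, 0]) cube([62, 62, 654]);
translate([684, 10, 0]) cube([62, 62, 654]);
translate([10, 805, 0]) cube([62, 62, 654]);
translate([684, 805, 0]) cube([62, 62, 654]);


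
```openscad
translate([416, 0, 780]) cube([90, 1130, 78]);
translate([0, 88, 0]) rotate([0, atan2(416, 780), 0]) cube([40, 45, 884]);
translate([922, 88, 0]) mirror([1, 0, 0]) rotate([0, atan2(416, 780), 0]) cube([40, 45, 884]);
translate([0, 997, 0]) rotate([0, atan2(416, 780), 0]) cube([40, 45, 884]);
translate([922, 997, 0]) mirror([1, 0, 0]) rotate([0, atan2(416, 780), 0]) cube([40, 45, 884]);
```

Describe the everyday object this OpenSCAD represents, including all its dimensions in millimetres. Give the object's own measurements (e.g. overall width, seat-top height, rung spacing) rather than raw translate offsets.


A sawhorse. A 90×1130×78 mm beam (x, y, z) sits on two A-frame leg pairs. Each pair is two raked legs of 40×45 mm section (45 mm along y) splaying symmetrically in x. Each leg rises 780 mm vertically over 416 mm of horizontal reach and is 884 mm long along its own axis. Every leg's outer bottom edge rests on the floor and its outer top edge meets a bottom edge of the beam — the left legs (tilting toward +x) meet the beam's −x bottom edge, the right legs (their mirror images, tilting toward −x) meet its +x bottom edge — so the leg tops tuck under the beam, the beam's underside is 780 mm above the floor, and the feet are 922 mm apart outside-to-outside with the beam centred between them. The two leg pairs are set in 88 mm from either end of the beam.


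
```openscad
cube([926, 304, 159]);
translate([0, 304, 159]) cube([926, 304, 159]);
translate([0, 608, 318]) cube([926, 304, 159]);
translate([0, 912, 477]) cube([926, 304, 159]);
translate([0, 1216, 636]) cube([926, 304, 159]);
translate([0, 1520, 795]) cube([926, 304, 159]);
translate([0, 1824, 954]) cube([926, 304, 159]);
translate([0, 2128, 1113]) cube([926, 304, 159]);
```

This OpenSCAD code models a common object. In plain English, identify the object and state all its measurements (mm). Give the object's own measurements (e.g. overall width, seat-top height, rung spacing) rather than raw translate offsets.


A straight staircase of 8 solid steps. Each step is 926 mm wide (x), 304 mm deep (y, the going) and 159 mm tall (the rise). The first step rests on the floor; each subsequent step sits one going further in +y and one rise higher in +z, directly behind and above the previous step with no overlap.


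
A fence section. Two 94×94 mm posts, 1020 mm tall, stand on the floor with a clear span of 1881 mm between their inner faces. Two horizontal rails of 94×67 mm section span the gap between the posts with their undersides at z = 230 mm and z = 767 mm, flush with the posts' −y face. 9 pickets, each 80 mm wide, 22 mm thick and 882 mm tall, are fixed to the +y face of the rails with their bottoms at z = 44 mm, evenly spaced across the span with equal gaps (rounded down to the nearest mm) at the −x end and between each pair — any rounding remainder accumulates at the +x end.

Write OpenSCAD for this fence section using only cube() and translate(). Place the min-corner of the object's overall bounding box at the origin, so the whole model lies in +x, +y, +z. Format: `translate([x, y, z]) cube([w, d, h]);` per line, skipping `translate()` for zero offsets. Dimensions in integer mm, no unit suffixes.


cube([94, 94, 1020]);
translate([1975, 0, 0]) cube([94, 94, 1020]);
translate([94, 0, 230]) cube([1881, 94, 67]);
translate([94, 0, 767]) cube([1881, 94, 67]);
translate([210, 94, 44]) cube([80, 22, 882]);
translate([406, 94, 44]) cube([80, 22, 882]);
translate([602, 94, 44]) cube([80, 22, 882]);
translate([798, 94, 44]) cube([80, 22, 882]);
translate([994, 94, 44]) cube([80, 22, 882]);
translate([1190, 94, 44]) cube([80, 22, 882]);
translate([1386, 94, 44]) cube([80, 22, 882]);
translate([1582, 94, 44]) cube([80, 22, 882]);
translate([1778, 94, 44]) cube([80, 22, 882]);


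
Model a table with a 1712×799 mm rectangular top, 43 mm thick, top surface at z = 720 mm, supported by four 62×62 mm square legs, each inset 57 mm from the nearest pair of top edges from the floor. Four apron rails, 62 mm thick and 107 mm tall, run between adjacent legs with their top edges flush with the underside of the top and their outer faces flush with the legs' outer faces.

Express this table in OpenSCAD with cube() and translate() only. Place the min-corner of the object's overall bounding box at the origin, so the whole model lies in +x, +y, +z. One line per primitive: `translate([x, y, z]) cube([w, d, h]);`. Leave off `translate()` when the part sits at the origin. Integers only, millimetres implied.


translate([0, 0, 677]) cube([1712, 799, 43]);
translate([57, 57, 0]) cube([62, 62, 677]);
translate([1593, 57, 0]) cube([62, 62, 677]);
translate([57, 680, 0]) cube([62, 62, 677]);
translate([1593, 680, 0]) cube([62, 62, 677]);
translate([119, 57, 570]) cube([1474, 62, 107]);
translate([119, 680, 570]) cube([1474, 62, 107]);
translate([57, 119, 570]) cube([62, 561, 107]);
translate([1593, 119, 570]) cube([62, 561, 107]);


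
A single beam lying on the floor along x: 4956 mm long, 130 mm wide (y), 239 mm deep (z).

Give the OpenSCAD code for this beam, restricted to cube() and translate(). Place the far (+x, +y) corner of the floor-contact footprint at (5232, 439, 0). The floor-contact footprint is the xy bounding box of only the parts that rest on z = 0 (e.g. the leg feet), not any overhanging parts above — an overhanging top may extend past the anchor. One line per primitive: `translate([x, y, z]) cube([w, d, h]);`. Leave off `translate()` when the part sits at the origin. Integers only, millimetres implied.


translate([276, 309, 0]) cube([4956, 130, 239]);


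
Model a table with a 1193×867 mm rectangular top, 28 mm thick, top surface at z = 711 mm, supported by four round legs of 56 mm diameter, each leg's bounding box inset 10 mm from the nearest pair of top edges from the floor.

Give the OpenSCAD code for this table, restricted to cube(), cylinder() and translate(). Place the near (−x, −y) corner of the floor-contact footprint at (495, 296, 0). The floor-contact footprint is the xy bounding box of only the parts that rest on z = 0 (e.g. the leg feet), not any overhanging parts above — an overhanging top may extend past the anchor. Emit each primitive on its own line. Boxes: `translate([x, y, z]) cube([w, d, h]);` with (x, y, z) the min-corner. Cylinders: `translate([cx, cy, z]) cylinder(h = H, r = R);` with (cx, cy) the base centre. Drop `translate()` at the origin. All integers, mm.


translate([485, 286, 683]) cube([1193, 867, 28]);
translate([523, 324, 0]) cylinder(h = 683, r = 28);
translate([1640, 324, 0]) cylinder(h = 683, r = 28);
translate([523, 1115, 0]) cylinder(h = 683, r = 28);
translate([1640, 1115, 0]) cylinder(h = 683, r = 28);


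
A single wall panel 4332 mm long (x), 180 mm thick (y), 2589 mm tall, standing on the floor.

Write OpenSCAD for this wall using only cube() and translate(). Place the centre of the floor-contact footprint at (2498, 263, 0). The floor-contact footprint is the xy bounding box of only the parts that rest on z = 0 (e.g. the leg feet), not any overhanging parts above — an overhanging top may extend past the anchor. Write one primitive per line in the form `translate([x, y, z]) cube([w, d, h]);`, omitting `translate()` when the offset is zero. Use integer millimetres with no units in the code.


translate([332, 173, 0]) cube([4332, 180, 2589]);


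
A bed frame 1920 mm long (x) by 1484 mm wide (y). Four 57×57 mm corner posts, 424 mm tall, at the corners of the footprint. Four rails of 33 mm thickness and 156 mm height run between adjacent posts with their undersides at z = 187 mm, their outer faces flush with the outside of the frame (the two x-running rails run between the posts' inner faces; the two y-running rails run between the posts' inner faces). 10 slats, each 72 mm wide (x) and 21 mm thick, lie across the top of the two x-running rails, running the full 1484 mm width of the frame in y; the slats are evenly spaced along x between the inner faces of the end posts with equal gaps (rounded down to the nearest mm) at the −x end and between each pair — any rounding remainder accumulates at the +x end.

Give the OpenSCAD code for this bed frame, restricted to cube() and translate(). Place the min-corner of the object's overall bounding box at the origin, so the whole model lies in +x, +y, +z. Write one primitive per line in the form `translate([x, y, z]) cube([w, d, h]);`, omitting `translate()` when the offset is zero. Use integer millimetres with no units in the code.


// slat z = rail_z + rail_h = 187 + 156 = 343
// slat gap = ⌊(1806 − 10·72) / 11⌋ = 98
cube([57, 57, 424]);
translate([0, 1427, 0]) cube([57, 57, 424]);
translate([1863, 0, 0]) cube([57, 57, 424]);
translate([1863, 1427, 0]) cube([57, 57, 424]);
translate([57, 0, 187]) cube([1806, 33, 156]);
translate([57, 1451, 187]) cube([1806, 33, 156]);
translate([0, 57, 187]) cube([33, 1370, 156]);
translate([1887, 57, 187]) cube([33, 1370, 156]);
translate([155, 0, 343]) cube([72, 1484, 21]);
translate([325, 0, 343]) cube([72, 1484, 21]);
translate([495, 0, 343]) cube([72, 1484, 21]);
translate([665, 0, 343]) cube([72, 1484, 21]);
translate([835, 0, 343]) cube([72, 1484, 21]);
translate([1005, 0, 343]) cube([72, 1484, 21]);
translate([1175, 0, 343]) cube([72, 1484, 21]);
translate([1345, 0, 343]) cube([72, 1484, 21]);
translate([1515, 0, 343]) cube([72, 1484, 21]);
translate([1685, 0, 343]) cube([72, 1484, 21]);


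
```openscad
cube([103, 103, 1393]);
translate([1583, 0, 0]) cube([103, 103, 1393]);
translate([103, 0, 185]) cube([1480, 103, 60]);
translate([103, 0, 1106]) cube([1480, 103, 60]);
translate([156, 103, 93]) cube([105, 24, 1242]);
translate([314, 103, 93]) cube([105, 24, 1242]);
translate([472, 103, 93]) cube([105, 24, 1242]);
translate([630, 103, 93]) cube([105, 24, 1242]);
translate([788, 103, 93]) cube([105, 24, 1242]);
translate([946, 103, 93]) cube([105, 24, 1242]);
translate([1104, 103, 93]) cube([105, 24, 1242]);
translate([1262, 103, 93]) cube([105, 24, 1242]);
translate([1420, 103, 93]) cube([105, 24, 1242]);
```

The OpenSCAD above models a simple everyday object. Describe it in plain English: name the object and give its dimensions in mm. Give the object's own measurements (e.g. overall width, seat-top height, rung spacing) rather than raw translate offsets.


A fence section. Two 103×103 mm posts, 1393 mm tall, stand on the floor with a clear span of 1480 mm between their inner faces. Two horizontal rails of 103×60 mm section span the gap between the posts with their undersides at z = 185 mm and z = 1106 mm, flush with the posts' −y face. 9 pickets, each 105 mm wide, 24 mm thick and 1242 mm tall, are fixed to the +y face of the rails with their bottoms at z = 93 mm, spaced across the span with a 53 mm gap after the −x post and between neighbouring pickets, with 58 mm left before the +x post.


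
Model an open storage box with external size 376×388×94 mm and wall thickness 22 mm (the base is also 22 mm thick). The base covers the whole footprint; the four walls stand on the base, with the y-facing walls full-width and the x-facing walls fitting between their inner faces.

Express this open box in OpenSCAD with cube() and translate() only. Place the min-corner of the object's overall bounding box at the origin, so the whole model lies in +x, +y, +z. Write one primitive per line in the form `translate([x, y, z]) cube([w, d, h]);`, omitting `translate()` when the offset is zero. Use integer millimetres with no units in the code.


cube([376, 388, 22]);
translate([0, 0, 22]) cube([376, 22, 72]);
translate([0, 366, 22]) cube([376, 22, 72]);
translate([0, 22, 22]) cube([22, 344, 72]);
translate([354, 22, 22]) cube([22, 344, 72]);


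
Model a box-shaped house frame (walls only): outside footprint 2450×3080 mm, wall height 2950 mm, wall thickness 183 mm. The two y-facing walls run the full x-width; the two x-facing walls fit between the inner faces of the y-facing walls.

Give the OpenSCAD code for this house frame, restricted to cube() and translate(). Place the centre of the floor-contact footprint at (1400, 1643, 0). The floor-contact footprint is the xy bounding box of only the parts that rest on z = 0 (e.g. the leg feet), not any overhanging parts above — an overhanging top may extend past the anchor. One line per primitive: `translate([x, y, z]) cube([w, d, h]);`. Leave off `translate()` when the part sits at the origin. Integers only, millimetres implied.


translate([175, 103, 0]) cube([2450, 183, 2950]);
translate([175, 3000, 0]) cube([2450, 183, 2950]);
translate([175, 286, 0]) cube([183, 2714, 2950]);
translate([2442, 286, 0]) cube([183, 2714, 2950]);


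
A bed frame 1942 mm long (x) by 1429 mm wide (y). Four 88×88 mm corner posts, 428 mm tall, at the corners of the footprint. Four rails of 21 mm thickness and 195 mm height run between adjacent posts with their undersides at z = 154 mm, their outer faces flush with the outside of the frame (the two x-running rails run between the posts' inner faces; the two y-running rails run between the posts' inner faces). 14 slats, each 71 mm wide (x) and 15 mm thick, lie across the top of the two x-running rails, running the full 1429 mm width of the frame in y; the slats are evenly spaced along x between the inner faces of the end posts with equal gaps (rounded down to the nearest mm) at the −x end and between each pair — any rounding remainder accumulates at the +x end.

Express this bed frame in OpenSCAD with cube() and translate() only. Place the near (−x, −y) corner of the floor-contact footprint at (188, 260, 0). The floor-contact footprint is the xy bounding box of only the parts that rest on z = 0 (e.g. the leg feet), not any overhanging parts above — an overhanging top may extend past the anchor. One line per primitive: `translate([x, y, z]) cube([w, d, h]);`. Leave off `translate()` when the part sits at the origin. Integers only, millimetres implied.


// slat z = rail_z + rail_h = 154 + 195 = 349
// slat gap = ⌊(1766 − 14·71) / 15⌋ = 51
translate([188, 260, 0]) cube([88, 88, 428]);
translate([188, 1601, 0]) cube([88, 88, 428]);
translate([2042, 260, 0]) cube([88, 88, 428]);
translate([2042, 1601, 0]) cube([88, 88, 428]);
translate([276, 260, 154]) cube([1766, 21, 195]);
translate([276, 1668, 154]) cube([1766, 21, 195]);
translate([188, 348, 154]) cube([21, 1253, 195]);
translate([2109, 348, 154]) cube([21, 1253, 195]);
translate([327, 260, 349]) cube([71, 1429, 15]);
translate([449, 260, 349]) cube([71, 1429, 15]);
translate([571, 260, 349]) cube([71, 1429, 15]);
translate([693, 260, 349]) cube([71, 1429, 15]);
translate([815, 260, 349]) cube([71, 1429, 15]);
translate([937, 260, 349]) cube([71, 1429, 15]);
translate([1059, 260, 349]) cube([71, 1429, 15]);
translate([1181, 260, 349]) cube([71, 1429, 15]);
translate([1303, 260, 349]) cube([71, 1429, 15]);
translate([1425, 260, 349]) cube([71, 1429, 15]);
translate([1547, 260, 349]) cube([71, 1429, 15]);
translate([1669, 260, 349]) cube([71, 1429, 15]);
translate([1791, 260, 349]) cube([71, 1429, 15]);
translate([1913, 260, 349]) cube([71, 1429, 15]);


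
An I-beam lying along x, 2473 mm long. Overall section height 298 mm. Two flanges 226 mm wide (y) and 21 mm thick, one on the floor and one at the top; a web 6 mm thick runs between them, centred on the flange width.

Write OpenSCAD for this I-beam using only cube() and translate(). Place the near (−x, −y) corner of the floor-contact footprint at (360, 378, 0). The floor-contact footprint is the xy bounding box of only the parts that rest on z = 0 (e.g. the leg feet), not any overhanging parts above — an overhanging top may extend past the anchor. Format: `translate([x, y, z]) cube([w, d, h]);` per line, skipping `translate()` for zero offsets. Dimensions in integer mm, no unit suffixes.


translate([360, 378, 0]) cube([2473, 226, 21]);
translate([360, 488, 21]) cube([2473, 6, 256]);
translate([360, 378, 277]) cube([2473, 226, 21]);


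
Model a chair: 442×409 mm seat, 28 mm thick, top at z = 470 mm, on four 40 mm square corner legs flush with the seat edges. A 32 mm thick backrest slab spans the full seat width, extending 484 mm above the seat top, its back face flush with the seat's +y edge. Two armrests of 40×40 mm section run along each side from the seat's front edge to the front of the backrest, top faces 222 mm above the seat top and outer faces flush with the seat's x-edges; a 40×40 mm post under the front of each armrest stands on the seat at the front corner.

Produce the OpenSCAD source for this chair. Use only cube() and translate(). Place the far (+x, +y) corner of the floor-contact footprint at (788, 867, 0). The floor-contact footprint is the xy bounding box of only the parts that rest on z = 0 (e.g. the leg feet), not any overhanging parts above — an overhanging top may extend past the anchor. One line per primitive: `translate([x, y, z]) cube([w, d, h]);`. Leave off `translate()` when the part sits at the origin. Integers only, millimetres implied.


translate([346, 458, 442]) cube([442, 409, 28]);
translate([346, 458, 0]) cube([40, 40, 442]);
translate([748, 458, 0]) cube([40, 40, 442]);
translate([346, 827, 0]) cube([40, 40, 442]);
translate([748, 827, 0]) cube([40, 40, 442]);
translate([346, 835, 470]) cube([442, 32, 484]);
translate([346, 458, 652]) cube([40, 377, 40]);
translate([748, 458, 652]) cube([40, 377, 40]);
translate([346, 458, 470]) cube([40, 40, 182]);
translate([748, 458, 470]) cube([40, 40, 182]);


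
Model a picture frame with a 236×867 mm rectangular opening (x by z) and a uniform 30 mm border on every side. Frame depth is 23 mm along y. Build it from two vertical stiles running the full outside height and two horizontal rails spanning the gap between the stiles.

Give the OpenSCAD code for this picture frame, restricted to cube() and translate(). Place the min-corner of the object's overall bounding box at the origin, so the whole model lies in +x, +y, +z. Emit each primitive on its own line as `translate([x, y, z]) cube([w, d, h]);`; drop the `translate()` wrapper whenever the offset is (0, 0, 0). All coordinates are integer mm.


cube([30, 23, 927]);
translate([266, 0, 0]) cube([30, 23, 927]);
translate([30, 0, 0]) cube([236, 23, 30]);
translate([30, 0, 897]) cube([236, 23, 30]);


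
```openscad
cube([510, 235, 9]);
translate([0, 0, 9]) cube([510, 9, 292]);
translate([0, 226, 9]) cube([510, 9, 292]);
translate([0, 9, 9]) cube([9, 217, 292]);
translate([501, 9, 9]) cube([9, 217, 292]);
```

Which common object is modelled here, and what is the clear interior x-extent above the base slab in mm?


An open box. The internal width is 492 mm.

A 510×235 base slab with four walls standing on it — an open box. The base is 510 mm wide and the walls are 9 mm thick, so the internal width is 510 − 2 × 9 = 492 mm.
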